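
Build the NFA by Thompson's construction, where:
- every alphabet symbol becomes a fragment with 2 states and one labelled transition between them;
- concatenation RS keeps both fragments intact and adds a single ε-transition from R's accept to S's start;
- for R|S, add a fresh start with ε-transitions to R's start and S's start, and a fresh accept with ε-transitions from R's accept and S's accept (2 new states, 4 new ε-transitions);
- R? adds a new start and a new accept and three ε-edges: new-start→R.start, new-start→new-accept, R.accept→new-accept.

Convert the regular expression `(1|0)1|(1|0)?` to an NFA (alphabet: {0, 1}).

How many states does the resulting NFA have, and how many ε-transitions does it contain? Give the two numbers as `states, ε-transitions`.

18, 16

Bottom-up over the parse tree:
Each of the 5 symbol leaves contributes 2 states and 0 ε-transitions.
  1|0 = 6 states, 4 ε-transitions
  (1|0)1 = 8 states, 5 ε-transitions
  1|0 = 6 states, 4 ε-transitions
  (1|0)? = 8 states, 7 ε-transitions
  (1|0)1|(1|0)? = 18 states, 16 ε-transitions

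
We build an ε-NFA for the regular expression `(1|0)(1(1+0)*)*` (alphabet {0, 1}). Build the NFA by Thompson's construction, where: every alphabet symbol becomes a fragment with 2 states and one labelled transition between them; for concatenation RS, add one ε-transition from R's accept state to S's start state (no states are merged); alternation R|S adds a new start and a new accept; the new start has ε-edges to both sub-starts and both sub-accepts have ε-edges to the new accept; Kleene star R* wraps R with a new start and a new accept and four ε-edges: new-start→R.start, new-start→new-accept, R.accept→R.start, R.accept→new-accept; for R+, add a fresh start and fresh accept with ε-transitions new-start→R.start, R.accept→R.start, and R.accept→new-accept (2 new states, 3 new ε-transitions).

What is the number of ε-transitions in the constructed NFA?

18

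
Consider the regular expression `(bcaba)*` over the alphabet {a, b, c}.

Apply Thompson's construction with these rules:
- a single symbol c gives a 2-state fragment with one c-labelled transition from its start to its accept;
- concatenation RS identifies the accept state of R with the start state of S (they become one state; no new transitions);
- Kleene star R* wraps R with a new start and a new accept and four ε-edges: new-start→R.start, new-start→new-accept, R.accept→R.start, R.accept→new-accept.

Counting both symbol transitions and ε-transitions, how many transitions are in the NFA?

9

By structural recursion:
Each of the 5 symbol leaves contributes 1 transition (1 symbol, 0 ε).
  bcaba : 5 transitions (5 symbol, 0 ε)
  (bcaba)* : 9 transitions (5 symbol, 4 ε)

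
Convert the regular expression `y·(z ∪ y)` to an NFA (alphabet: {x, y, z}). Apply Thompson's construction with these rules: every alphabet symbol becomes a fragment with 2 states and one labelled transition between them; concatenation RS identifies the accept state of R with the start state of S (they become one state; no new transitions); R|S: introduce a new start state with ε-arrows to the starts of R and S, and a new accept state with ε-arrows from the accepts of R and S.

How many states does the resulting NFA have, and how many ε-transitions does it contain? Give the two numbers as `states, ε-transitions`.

By structural recursion:
Each of the 3 symbol leaves contributes 2 states and 0 ε-transitions.
  z ∪ y → 6 states, 4 ε-transitions
  y·(z ∪ y) → 7 states, 4 ε-transitions

7, 4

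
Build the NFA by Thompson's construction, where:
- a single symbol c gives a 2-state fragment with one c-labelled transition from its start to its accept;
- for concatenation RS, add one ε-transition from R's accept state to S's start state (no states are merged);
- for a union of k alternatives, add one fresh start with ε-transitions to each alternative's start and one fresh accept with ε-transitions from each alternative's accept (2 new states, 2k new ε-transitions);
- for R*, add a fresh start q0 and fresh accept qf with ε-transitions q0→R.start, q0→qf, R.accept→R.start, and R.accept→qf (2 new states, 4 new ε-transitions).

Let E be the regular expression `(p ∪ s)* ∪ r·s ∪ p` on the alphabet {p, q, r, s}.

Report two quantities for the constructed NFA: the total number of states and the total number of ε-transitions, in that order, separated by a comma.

Building bottom-up:
Each of the 5 symbol leaves contributes 2 states and 0 ε-transitions.
  p ∪ s — 6 states, 4 ε-transitions
  (p ∪ s)* — 8 states, 8 ε-transitions
  r·s — 4 states, 1 ε-transition
  (p ∪ s)* ∪ r·s ∪ p — 16 states, 15 ε-transitions

16, 15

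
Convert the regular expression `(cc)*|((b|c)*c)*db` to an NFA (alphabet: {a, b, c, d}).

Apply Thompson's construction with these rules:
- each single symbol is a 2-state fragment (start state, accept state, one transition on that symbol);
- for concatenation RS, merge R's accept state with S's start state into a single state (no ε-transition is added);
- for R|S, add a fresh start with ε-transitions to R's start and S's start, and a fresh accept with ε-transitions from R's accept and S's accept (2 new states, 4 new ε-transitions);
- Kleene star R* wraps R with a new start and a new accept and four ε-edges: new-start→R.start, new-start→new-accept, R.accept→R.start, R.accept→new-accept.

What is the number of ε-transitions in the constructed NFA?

20

By structural recursion:
Each of the 7 symbol leaves contributes 0 ε-transitions.
  cc → 0 ε-transitions
  (cc)* → 4 ε-transitions
  b|c → 4 ε-transitions
  (b|c)* → 8 ε-transitions
  (b|c)*c → 8 ε-transitions
  ((b|c)*c)* → 12 ε-transitions
  ((b|c)*c)*db → 12 ε-transitions
  (cc)*|((b|c)*c)*db → 20 ε-transitions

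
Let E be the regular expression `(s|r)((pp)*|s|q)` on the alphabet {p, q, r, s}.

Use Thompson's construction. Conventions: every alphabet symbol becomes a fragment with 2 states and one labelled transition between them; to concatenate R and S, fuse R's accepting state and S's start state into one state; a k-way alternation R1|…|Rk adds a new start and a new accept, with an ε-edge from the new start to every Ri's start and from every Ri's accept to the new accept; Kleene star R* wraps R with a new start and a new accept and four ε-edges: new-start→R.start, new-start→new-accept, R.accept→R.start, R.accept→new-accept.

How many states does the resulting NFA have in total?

By structural recursion:
Each of the 6 symbol leaves contributes a 2-state fragment.
  s|r = 6 states
  pp = 3 states
  (pp)* = 5 states
  (pp)*|s|q = 11 states
  (s|r)((pp)*|s|q) = 16 states

16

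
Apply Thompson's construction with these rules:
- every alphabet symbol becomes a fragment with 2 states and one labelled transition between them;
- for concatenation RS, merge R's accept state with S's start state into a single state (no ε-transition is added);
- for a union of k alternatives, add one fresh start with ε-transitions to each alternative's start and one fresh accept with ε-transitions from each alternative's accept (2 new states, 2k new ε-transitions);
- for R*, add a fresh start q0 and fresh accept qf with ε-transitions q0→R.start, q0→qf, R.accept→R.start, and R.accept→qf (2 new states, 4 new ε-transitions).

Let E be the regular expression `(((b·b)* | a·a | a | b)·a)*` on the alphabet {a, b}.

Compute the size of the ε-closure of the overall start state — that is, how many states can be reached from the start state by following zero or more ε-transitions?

10

Let C(F) = |ε-closure(F.start)| within fragment F, and note whether F accepts ε. Symbol fragments have C = 1 and do not accept ε. Then:
  b·b → |closure| equals the left operand's closure size = 1 (its accept is not ε-reachable, so the closure stops there)
  (b·b)* → new start has ε-edges to the inner start and to the new accept, so |closure| = 2 + 1 = 3
  a·a → same as the first factor's closure: |closure| = 1
  (b·b)* | a·a | a | b → new start ε-reaches every alternative's start; at least one alternative accepts ε, so the union's new accept is reached too: |closure| = 1 + 3 + 1 + 1 + 1 + 1 = 8
  ((b·b)* | a·a | a | b)·a → the left operand accepts ε, so the closure extends into the next operand (the shared merged state is already counted); |closure| = 8 + (1−1) = 8
  (((b·b)* | a·a | a | b)·a)* → new start has ε-edges to the inner start and to the new accept, so |closure| = 2 + 8 = 10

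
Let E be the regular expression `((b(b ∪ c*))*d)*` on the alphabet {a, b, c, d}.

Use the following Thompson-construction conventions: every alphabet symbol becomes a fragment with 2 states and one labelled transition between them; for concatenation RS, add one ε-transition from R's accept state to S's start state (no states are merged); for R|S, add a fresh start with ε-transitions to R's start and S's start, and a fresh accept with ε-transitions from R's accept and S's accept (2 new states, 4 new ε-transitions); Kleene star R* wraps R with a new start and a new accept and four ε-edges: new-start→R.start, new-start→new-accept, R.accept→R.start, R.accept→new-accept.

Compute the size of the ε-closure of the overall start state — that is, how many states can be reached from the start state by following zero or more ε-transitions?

Work bottom-up. For each fragment F, track |ε-closure(F.start)| and whether F's accept lies in that closure (i.e. whether F accepts ε). A single-symbol fragment has closure size 1 and does not accept ε.
  c* → new start has ε-edges to the inner start and to the new accept, so C = 2 + 1 = 3
  b ∪ c* → new start ε-reaches every alternative's start; at least one alternative accepts ε, so the union's new accept is reached too: C = 1 + 1 + 3 + 1 = 6
  b(b ∪ c*) → C equals the left operand's closure size = 1 (its accept is not ε-reachable, so the closure stops there)
  (b(b ∪ c*))* → the star's fresh start ε-reaches both the body's start and the fresh accept: C = 2 + 1 = 3
  (b(b ∪ c*))*d → the left operand accepts ε, so the closure extends into the next operand (via the concat ε-link); C = 3 + 1 = 4
  ((b(b ∪ c*))*d)* → C = 1 (new start) + 4 (body) + 1 (new accept) = 6

6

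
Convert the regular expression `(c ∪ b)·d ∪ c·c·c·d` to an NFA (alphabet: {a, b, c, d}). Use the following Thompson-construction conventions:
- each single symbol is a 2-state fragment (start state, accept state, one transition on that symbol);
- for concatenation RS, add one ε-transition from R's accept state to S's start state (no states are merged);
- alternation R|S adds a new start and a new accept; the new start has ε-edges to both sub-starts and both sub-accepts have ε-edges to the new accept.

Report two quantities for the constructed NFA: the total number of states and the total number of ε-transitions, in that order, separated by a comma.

18, 12

Building bottom-up:
Each of the 7 symbol leaves contributes 2 states and 0 ε-transitions.
  c ∪ b : 6 states, 4 ε-transitions
  (c ∪ b)·d : 8 states, 5 ε-transitions
  c·c·c·d : 8 states, 3 ε-transitions
  (c ∪ b)·d ∪ c·c·c·d : 18 states, 12 ε-transitions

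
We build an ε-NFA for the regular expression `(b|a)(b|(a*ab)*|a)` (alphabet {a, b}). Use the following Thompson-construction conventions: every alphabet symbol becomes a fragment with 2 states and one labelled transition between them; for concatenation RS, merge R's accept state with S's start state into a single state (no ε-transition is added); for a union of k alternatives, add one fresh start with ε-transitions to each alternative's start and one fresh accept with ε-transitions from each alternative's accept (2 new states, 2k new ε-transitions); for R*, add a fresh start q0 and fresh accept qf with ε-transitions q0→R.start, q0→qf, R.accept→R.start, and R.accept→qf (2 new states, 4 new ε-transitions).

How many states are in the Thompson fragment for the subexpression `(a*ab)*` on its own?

8

Fragment for `(a*ab)*`:
Each of the 3 symbol leaves contributes a 2-state fragment.
  a* → 4 states
  a*ab → 6 states
  (a*ab)* → 8 states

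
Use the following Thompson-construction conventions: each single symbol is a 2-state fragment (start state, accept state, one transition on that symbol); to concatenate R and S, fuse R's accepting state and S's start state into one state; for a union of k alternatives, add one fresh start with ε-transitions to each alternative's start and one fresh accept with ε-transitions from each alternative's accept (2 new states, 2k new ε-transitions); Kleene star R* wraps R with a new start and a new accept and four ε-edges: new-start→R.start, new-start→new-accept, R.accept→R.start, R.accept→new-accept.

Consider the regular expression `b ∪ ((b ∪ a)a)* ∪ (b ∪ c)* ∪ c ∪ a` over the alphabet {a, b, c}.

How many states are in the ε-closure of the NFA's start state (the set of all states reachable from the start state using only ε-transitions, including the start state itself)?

Let C(F) = |ε-closure(F.start)| within fragment F, and note whether F accepts ε. Symbol fragments have C = 1 and do not accept ε. Then:
  b ∪ a → |closure| = 1 + 1 + 1 = 3 (the new accept is not ε-reachable since no branch accepts ε)
  (b ∪ a)a → same as the first factor's closure: |closure| = 3
  ((b ∪ a)a)* → |closure| = 1 (new start) + 3 (body) + 1 (new accept) = 5
  b ∪ c → |closure| = 1 + 1 + 1 = 3 (the new accept is not ε-reachable since no branch accepts ε)
  (b ∪ c)* → |closure| = 1 (new start) + 3 (body) + 1 (new accept) = 5
  b ∪ ((b ∪ a)a)* ∪ (b ∪ c)* ∪ c ∪ a → |closure| = 1 (new start) + (1 + 5 + 5 + 1 + 1) + 1 (new accept, since some branch ε-reaches its own accept) = 15

15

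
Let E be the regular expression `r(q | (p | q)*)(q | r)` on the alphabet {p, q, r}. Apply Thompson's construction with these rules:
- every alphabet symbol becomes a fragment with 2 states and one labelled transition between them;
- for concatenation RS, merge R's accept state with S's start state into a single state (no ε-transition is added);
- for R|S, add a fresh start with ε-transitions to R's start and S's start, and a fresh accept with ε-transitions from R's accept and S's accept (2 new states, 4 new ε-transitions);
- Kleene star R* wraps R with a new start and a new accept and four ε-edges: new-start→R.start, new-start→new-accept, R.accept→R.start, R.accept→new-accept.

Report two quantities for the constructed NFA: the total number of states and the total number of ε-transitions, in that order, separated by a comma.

Bottom-up over the parse tree:
Each of the 6 symbol leaves contributes 2 states and 0 ε-transitions.
  p | q = 6 states, 4 ε-transitions
  (p | q)* = 8 states, 8 ε-transitions
  q | (p | q)* = 12 states, 12 ε-transitions
  q | r = 6 states, 4 ε-transitions
  r(q | (p | q)*)(q | r) = 18 states, 16 ε-transitions

18, 16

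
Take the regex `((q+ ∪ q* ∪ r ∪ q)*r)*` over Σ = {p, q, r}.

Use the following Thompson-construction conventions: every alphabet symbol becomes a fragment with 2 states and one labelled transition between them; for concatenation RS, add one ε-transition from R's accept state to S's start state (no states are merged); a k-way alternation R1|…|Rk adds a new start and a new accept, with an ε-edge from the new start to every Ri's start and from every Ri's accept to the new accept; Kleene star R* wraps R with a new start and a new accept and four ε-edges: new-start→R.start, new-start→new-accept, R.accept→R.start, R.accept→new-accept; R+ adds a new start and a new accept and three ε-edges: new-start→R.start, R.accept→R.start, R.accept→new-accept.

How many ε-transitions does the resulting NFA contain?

Bottom-up over the parse tree:
Each of the 5 symbol leaves contributes 0 ε-transitions.
  q+ — 3 ε-transitions
  q* — 4 ε-transitions
  q+ ∪ q* ∪ r ∪ q — 15 ε-transitions
  (q+ ∪ q* ∪ r ∪ q)* — 19 ε-transitions
  (q+ ∪ q* ∪ r ∪ q)*r — 20 ε-transitions
  ((q+ ∪ q* ∪ r ∪ q)*r)* — 24 ε-transitions

24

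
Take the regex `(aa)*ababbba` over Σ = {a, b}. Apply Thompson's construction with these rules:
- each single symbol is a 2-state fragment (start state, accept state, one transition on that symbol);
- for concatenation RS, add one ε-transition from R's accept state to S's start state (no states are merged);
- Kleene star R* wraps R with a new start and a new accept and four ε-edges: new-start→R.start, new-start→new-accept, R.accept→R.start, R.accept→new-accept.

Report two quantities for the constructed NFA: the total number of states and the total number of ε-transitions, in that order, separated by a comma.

20, 12

Per subexpression:
Each of the 9 symbol leaves contributes 2 states and 0 ε-transitions.
  aa — 4 states, 1 ε-transition
  (aa)* — 6 states, 5 ε-transitions
  (aa)*ababbba — 20 states, 12 ε-transitions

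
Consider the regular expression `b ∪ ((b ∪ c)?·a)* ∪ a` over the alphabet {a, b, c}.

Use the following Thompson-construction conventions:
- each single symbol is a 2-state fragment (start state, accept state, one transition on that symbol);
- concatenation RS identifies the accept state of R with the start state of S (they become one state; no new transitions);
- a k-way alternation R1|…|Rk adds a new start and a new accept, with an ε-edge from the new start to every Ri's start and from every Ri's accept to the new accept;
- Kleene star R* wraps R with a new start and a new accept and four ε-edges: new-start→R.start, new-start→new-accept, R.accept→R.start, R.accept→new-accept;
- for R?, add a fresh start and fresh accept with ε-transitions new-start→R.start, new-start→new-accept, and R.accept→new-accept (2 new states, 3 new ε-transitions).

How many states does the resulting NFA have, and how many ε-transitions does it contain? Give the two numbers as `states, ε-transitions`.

Per subexpression:
Each of the 5 symbol leaves contributes 2 states and 0 ε-transitions.
  b ∪ c = 6 states, 4 ε-transitions
  (b ∪ c)? = 8 states, 7 ε-transitions
  (b ∪ c)?·a = 9 states, 7 ε-transitions
  ((b ∪ c)?·a)* = 11 states, 11 ε-transitions
  b ∪ ((b ∪ c)?·a)* ∪ a = 17 states, 17 ε-transitions

17, 17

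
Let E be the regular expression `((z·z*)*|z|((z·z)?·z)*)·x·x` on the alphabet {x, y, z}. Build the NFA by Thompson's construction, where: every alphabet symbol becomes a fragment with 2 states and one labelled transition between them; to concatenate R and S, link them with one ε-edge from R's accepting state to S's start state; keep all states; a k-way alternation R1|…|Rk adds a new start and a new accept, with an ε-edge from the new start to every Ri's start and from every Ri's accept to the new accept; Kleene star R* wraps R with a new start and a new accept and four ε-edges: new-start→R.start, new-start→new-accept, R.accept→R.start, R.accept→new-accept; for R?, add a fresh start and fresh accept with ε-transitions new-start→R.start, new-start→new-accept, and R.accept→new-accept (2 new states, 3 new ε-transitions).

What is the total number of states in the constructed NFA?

Recursing over subexpressions:
Each of the 8 symbol leaves contributes a 2-state fragment.
  z* → 4 states
  z·z* → 6 states
  (z·z*)* → 8 states
  z·z → 4 states
  (z·z)? → 6 states
  (z·z)?·z → 8 states
  ((z·z)?·z)* → 10 states
  (z·z*)*|z|((z·z)?·z)* → 22 states
  ((z·z*)*|z|((z·z)?·z)*)·x·x → 26 states

26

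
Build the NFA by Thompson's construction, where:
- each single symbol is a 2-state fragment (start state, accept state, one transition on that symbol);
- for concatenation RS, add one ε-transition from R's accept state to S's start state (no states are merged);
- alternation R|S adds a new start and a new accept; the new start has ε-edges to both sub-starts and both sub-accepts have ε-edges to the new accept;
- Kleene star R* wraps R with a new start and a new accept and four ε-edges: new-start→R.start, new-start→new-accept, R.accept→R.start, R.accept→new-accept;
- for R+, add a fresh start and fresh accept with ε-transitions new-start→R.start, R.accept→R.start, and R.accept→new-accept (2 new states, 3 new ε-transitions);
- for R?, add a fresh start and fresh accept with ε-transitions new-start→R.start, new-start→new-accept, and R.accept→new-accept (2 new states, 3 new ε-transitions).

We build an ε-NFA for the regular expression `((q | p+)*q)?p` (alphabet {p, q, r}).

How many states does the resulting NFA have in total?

16

Bottom-up over the parse tree:
Each of the 4 symbol leaves contributes a 2-state fragment.
  p+ — 4 states
  q | p+ — 8 states
  (q | p+)* — 10 states
  (q | p+)*q — 12 states
  ((q | p+)*q)? — 14 states
  ((q | p+)*q)?p — 16 states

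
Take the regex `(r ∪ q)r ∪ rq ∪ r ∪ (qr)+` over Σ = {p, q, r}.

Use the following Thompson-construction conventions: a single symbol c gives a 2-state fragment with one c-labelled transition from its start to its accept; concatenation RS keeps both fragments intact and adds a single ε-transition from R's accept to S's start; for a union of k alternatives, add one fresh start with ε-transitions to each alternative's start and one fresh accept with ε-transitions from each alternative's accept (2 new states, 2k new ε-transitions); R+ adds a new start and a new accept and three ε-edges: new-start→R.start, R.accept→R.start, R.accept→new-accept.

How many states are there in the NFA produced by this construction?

Building bottom-up:
Each of the 8 symbol leaves contributes a 2-state fragment.
  r ∪ q : 6 states
  (r ∪ q)r : 8 states
  rq : 4 states
  qr : 4 states
  (qr)+ : 6 states
  (r ∪ q)r ∪ rq ∪ r ∪ (qr)+ : 22 states

22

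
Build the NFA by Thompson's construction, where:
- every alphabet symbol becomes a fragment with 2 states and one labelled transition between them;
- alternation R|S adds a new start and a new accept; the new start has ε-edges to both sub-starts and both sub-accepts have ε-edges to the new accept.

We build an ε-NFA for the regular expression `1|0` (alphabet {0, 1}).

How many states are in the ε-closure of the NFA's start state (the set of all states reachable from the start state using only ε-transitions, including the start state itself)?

Compute the ε-closure size of each fragment's start state recursively; a symbol fragment's start has no outgoing ε-edge, so its closure is just itself (size 1).
  1|0 — |ε-closure| = 1 + 1 + 1 = 3 (the new accept is not ε-reachable since no branch accepts ε)

3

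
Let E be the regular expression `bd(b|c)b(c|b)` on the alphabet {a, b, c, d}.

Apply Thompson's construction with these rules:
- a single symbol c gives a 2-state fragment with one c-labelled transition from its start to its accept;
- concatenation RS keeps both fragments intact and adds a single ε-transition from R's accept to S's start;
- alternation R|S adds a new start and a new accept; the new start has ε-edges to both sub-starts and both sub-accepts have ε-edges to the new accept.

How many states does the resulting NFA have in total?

18

Recursing over subexpressions:
Each of the 7 symbol leaves contributes a 2-state fragment.
  b|c → 6 states
  c|b → 6 states
  bd(b|c)b(c|b) → 18 states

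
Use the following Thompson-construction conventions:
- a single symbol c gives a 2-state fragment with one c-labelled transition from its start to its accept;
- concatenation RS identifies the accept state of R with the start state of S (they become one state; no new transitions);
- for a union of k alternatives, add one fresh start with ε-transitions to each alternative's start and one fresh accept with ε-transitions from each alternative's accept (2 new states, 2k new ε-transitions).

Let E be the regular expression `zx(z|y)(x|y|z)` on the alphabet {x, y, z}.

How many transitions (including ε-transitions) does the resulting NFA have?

By structural recursion:
Each of the 7 symbol leaves contributes 1 transition (1 symbol, 0 ε).
  z|y = 6 transitions (2 symbol, 4 ε)
  x|y|z = 9 transitions (3 symbol, 6 ε)
  zx(z|y)(x|y|z) = 17 transitions (7 symbol, 10 ε)

17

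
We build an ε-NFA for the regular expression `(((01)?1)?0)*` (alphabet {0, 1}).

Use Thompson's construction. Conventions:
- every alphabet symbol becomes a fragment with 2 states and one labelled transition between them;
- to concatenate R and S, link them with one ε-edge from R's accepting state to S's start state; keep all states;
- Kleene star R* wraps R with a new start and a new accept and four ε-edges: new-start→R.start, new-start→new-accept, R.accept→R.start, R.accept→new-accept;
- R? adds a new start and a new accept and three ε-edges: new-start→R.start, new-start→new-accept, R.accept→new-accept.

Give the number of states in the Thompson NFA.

14

Building bottom-up:
Each of the 4 symbol leaves contributes a 2-state fragment.
  01 — 4 states
  (01)? — 6 states
  (01)?1 — 8 states
  ((01)?1)? — 10 states
  ((01)?1)?0 — 12 states
  (((01)?1)?0)* — 14 states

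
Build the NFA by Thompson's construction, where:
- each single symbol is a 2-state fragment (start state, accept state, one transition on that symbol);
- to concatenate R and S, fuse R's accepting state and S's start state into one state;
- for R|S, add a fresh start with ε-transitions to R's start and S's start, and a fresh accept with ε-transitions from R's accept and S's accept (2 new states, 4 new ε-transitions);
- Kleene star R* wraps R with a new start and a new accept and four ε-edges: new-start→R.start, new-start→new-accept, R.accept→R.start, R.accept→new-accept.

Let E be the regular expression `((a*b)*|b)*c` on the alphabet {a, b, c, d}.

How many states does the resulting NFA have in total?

14

Per subexpression:
Each of the 4 symbol leaves contributes a 2-state fragment.
  a* : 4 states
  a*b : 5 states
  (a*b)* : 7 states
  (a*b)*|b : 11 states
  ((a*b)*|b)* : 13 states
  ((a*b)*|b)*c : 14 states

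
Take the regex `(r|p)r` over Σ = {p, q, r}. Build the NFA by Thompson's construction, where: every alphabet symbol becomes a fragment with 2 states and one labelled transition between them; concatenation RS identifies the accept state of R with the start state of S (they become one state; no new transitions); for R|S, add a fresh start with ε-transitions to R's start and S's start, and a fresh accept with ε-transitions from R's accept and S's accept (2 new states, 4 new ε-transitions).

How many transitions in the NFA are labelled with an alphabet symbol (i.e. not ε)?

3

Bottom-up over the parse tree:
Each of the 3 symbol leaves contributes exactly 1 symbol transition.
  r|p — 2 symbol transitions
  (r|p)r — 3 symbol transitions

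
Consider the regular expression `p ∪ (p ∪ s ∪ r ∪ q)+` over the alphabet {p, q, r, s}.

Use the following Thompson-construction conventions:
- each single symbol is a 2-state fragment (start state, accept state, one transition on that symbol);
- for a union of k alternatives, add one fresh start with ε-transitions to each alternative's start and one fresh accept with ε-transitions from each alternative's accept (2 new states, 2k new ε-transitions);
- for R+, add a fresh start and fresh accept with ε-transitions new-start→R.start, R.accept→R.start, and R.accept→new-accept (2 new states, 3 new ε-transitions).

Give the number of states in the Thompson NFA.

Building bottom-up:
Each of the 5 symbol leaves contributes a 2-state fragment.
  p ∪ s ∪ r ∪ q = 10 states
  (p ∪ s ∪ r ∪ q)+ = 12 states
  p ∪ (p ∪ s ∪ r ∪ q)+ = 16 states

16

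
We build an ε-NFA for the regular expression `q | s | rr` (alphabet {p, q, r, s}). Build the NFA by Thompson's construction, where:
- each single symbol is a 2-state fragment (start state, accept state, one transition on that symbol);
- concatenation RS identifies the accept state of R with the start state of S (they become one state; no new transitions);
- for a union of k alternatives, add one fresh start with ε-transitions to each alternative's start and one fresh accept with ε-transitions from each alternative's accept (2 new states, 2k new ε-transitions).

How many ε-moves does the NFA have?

By structural recursion:
Each of the 4 symbol leaves contributes 0 ε-transitions.
  rr = 0 ε-transitions
  q | s | rr = 6 ε-transitions

6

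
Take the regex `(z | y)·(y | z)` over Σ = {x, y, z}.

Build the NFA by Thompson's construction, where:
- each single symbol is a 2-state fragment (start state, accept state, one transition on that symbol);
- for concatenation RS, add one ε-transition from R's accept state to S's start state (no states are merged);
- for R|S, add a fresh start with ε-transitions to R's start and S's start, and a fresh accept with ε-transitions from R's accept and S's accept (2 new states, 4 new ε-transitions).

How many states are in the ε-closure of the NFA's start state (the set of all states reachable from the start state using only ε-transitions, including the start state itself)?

Let C(F) = |ε-closure(F.start)| within fragment F, and note whether F accepts ε. Symbol fragments have C = 1 and do not accept ε. Then:
  z | y — new start ε-reaches every alternative's start; none of them accept ε, so the new accept is not reached: C = 1 + 1 + 1 = 3
  y | z — new start ε-reaches every alternative's start; none of them accept ε, so the new accept is not reached: C = 1 + 1 + 1 = 3
  (z | y)·(y | z) — same as the first factor's closure: C = 3

3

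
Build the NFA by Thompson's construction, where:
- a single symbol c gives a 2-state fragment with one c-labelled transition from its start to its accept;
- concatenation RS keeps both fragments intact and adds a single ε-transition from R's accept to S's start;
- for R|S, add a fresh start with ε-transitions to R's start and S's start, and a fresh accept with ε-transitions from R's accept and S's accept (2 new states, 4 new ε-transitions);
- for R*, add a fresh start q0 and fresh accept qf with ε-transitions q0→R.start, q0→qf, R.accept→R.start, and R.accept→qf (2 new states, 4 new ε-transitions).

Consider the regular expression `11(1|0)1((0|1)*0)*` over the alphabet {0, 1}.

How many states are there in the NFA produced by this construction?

Recursing over subexpressions:
Each of the 8 symbol leaves contributes a 2-state fragment.
  1|0 : 6 states
  0|1 : 6 states
  (0|1)* : 8 states
  (0|1)*0 : 10 states
  ((0|1)*0)* : 12 states
  11(1|0)1((0|1)*0)* : 24 states

24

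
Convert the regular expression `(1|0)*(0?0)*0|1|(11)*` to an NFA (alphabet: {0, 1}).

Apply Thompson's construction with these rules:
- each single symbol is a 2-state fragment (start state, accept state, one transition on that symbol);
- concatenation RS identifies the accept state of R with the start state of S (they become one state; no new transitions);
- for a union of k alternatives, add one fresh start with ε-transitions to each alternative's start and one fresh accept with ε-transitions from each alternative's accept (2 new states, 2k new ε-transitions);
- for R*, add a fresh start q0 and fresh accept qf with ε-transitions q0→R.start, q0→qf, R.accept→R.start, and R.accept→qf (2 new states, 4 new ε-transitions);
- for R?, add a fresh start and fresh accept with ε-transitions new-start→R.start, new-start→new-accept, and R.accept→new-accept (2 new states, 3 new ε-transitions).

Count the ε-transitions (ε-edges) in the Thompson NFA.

Building bottom-up:
Each of the 8 symbol leaves contributes 0 ε-transitions.
  1|0 : 4 ε-transitions
  (1|0)* : 8 ε-transitions
  0? : 3 ε-transitions
  0?0 : 3 ε-transitions
  (0?0)* : 7 ε-transitions
  (1|0)*(0?0)*0 : 15 ε-transitions
  11 : 0 ε-transitions
  (11)* : 4 ε-transitions
  (1|0)*(0?0)*0|1|(11)* : 25 ε-transitions

25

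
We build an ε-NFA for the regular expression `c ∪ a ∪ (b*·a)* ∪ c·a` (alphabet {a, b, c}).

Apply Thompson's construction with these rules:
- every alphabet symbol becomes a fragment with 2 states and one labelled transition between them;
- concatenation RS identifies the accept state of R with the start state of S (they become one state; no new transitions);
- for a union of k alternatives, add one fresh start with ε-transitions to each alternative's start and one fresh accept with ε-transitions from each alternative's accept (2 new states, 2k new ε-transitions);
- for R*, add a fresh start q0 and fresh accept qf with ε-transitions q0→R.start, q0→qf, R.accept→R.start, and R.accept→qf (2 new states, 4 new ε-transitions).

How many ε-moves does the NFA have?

16

Recursing over subexpressions:
Each of the 6 symbol leaves contributes 0 ε-transitions.
  b* = 4 ε-transitions
  b*·a = 4 ε-transitions
  (b*·a)* = 8 ε-transitions
  c·a = 0 ε-transitions
  c ∪ a ∪ (b*·a)* ∪ c·a = 16 ε-transitions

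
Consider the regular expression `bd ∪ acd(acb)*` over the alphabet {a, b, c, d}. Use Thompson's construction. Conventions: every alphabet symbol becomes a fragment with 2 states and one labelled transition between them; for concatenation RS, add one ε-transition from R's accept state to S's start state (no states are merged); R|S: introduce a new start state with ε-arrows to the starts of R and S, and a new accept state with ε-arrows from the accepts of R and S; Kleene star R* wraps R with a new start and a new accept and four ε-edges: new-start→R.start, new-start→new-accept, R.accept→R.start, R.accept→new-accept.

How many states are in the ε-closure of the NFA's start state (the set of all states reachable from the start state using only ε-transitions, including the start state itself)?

3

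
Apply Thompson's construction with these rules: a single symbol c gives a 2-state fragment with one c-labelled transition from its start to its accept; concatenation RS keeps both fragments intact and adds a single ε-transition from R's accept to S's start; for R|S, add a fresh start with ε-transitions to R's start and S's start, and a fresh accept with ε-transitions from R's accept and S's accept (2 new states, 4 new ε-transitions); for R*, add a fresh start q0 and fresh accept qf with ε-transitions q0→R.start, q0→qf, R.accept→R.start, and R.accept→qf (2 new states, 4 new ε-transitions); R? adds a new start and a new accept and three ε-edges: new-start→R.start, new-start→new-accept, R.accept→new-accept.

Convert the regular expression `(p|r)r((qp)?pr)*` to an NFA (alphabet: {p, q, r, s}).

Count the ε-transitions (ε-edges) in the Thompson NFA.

16

Per subexpression:
Each of the 7 symbol leaves contributes 0 ε-transitions.
  p|r : 4 ε-transitions
  qp : 1 ε-transition
  (qp)? : 4 ε-transitions
  (qp)?pr : 6 ε-transitions
  ((qp)?pr)* : 10 ε-transitions
  (p|r)r((qp)?pr)* : 16 ε-transitions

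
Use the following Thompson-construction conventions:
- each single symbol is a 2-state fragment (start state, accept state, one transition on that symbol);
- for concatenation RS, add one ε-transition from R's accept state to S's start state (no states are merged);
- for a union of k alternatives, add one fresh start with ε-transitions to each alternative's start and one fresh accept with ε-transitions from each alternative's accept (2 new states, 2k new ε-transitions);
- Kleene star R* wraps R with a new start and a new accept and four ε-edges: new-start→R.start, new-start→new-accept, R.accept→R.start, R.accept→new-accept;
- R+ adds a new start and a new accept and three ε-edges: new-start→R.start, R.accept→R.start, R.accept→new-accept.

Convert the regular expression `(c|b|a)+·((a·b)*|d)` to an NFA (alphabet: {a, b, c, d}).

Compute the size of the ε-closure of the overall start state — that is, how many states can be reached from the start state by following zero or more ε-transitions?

Compute the ε-closure size of each fragment's start state recursively; a symbol fragment's start has no outgoing ε-edge, so its closure is just itself (size 1).
  c|b|a → |closure| = 1 + 1 + 1 + 1 = 4 (the new accept is not ε-reachable since no branch accepts ε)
  (c|b|a)+ → new start ε-reaches only the body's start; the new accept needs a symbol first: |closure| = 1 + 4 = 5
  a·b → same as the first factor's closure: |closure| = 1
  (a·b)* → new start has ε-edges to the inner start and to the new accept, so |closure| = 2 + 1 = 3
  (a·b)*|d → |closure| = 1 (new start) + (3 + 1) + 1 (new accept, since some branch ε-reaches its own accept) = 6
  (c|b|a)+·((a·b)*|d) → same as the first factor's closure: |closure| = 5

5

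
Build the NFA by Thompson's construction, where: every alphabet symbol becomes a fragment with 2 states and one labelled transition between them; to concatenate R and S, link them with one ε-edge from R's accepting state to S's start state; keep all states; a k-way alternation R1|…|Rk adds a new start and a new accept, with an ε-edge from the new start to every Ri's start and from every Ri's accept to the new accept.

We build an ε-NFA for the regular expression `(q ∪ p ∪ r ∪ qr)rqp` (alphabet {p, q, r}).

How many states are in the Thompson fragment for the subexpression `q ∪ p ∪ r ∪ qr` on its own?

12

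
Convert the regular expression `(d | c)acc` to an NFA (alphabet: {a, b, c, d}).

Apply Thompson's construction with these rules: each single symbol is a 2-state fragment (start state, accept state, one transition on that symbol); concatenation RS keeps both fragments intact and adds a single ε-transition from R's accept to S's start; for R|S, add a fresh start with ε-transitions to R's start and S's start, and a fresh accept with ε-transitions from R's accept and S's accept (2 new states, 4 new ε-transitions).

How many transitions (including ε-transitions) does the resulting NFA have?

Per subexpression:
Each of the 5 symbol leaves contributes 1 transition (1 symbol, 0 ε).
  d | c = 6 transitions (2 symbol, 4 ε)
  (d | c)acc = 12 transitions (5 symbol, 7 ε)

12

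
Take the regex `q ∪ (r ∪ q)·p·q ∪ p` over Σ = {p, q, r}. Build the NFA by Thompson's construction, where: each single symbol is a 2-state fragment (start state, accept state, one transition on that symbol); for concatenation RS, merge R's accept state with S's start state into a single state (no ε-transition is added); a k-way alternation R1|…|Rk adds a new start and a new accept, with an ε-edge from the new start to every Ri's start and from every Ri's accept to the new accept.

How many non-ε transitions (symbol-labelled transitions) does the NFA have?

6

Bottom-up over the parse tree:
Each of the 6 symbol leaves contributes exactly 1 symbol transition.
  r ∪ q → 2 symbol transitions
  (r ∪ q)·p·q → 4 symbol transitions
  q ∪ (r ∪ q)·p·q ∪ p → 6 symbol transitions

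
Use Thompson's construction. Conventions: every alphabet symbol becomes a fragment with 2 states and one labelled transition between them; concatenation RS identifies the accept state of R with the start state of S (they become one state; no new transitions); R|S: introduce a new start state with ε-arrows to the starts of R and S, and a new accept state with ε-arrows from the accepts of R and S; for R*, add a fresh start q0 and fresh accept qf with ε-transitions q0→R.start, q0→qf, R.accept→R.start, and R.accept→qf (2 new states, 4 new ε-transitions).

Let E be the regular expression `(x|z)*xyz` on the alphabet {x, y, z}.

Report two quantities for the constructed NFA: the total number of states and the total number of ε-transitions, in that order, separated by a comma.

11, 8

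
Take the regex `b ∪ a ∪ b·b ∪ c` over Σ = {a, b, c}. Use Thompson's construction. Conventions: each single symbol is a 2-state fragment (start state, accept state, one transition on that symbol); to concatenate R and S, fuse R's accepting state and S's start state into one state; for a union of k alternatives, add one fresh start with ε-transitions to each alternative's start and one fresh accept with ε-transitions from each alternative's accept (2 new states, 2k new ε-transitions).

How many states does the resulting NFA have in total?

11

Bottom-up over the parse tree:
Each of the 5 symbol leaves contributes a 2-state fragment.
  b·b — 3 states
  b ∪ a ∪ b·b ∪ c — 11 states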